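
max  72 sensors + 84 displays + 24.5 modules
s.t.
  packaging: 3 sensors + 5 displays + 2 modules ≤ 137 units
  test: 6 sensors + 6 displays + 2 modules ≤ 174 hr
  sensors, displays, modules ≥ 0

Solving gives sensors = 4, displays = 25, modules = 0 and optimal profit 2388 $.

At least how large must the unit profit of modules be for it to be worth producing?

Check each constraint at x*: packaging 137/137 (tight); test 174/174 (tight).
Dual feasibility on the basic columns requires 3·y_packaging + 6·y_test = 72, 5·y_packaging + 6·y_test = 84.
→ y_packaging = 6 and y_test = 9.
modules enters the basis when its profit ≥ yᵀa₃ = 6·2 + 9·2 = 30.

30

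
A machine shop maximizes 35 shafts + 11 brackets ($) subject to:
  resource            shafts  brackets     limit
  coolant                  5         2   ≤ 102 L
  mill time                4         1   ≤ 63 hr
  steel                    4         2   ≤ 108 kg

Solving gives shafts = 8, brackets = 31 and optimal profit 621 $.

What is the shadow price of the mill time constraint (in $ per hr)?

5

At the optimum: coolant uses 102 of 102 (binding); mill time uses 63 of 63 (binding); steel uses 94 of 108 (slack = 14).
Since steel is not tight, its dual is 0.
From A_Bᵀ y = c: 5·y_coolant + 4·y_mill time = 35; 2·y_coolant + 1·y_mill time = 11.
Solving: y_coolant = 3, y_mill time = 5.
Shadow price of mill time = 5.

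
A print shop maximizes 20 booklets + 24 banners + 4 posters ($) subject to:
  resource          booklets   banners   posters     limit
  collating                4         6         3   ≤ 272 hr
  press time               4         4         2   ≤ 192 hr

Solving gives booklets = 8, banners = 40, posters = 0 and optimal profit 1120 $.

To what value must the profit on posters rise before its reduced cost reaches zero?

At the optimum: collating uses 272 of 272 (binding); press time uses 192 of 192 (binding).
Dual feasibility on the basic columns requires 4·y_collating + 4·y_press time = 20, 6·y_collating + 4·y_press time = 24.
→ y_collating = 2 and y_press time = 3.
posters enters the basis when its profit ≥ yᵀa₃ = 2·3 + 3·2 = 12.

12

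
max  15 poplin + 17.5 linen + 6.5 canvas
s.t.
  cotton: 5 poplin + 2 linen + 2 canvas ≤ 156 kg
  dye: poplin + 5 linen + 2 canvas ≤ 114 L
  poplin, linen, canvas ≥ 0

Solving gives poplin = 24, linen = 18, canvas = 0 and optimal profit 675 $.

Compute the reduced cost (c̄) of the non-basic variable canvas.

Check each constraint at x*: cotton 156/156 (tight); dye 114/114 (tight).
The binding rows give the dual system: 5·y_cotton + 1·y_dye = 15 and 2·y_cotton + 5·y_dye = 17.5.
This yields shadow prices y_cotton = 2.5, y_dye = 2.5.
Reduced cost of canvas: c₃ − yᵀa₃ = 6.5 − (2.5·2 + 2.5·2) = 6.5 − 10 = -3.5.

-3.5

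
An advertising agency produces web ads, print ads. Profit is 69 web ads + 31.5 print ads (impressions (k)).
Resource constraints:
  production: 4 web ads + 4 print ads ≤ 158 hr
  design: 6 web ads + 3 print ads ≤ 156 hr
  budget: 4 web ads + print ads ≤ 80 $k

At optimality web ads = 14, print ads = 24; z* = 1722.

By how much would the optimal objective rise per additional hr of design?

Check each constraint at x*: production 152/158 (slack 6); design 156/156 (tight); budget 80/80 (tight).
Since production is not tight, its dual is 0.
The binding rows give the dual system: 6·y_design + 4·y_budget = 69 and 3·y_design + 1·y_budget = 31.5.
Solving: y_design = 9.5, y_budget = 3.
Shadow price of design = 9.5.

9.5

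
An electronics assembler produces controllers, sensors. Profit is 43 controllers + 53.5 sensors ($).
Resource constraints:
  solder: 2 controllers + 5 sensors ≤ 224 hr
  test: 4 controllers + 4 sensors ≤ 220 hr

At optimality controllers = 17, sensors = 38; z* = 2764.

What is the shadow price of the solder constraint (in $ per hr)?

Check each constraint at x*: solder 224/224 (tight); test 220/220 (tight).
From A_Bᵀ y = c: 2·y_solder + 4·y_test = 43; 5·y_solder + 4·y_test = 53.5.
This yields shadow prices y_solder = 3.5, y_test = 9.
Shadow price of solder = 3.5.

3.5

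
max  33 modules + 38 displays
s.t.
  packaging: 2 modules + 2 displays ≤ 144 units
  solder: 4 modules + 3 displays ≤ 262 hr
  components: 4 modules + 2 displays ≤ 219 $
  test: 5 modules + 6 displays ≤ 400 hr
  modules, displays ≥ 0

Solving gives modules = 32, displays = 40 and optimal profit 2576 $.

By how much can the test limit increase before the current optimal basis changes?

32

Binding constraints: packaging, test. The basis is B = [[2,2],[5,6]] with det 2.
Per unit increase in test, x* moves by d = (-1, 1).
The basis stays optimal until modules reaches 0; allowable increase = 32 hr.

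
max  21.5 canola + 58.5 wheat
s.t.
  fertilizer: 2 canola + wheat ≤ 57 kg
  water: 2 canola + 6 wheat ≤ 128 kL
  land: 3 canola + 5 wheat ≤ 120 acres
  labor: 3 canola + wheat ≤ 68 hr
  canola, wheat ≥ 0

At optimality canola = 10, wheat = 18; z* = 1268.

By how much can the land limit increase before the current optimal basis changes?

Binding constraints: water, land. The basis is B = [[2,6],[3,5]] with det -8.
Per unit increase in land, x* moves by d = (0.75, -0.25).
The basis stays optimal until labor becomes binding; allowable increase = 10 acres.

10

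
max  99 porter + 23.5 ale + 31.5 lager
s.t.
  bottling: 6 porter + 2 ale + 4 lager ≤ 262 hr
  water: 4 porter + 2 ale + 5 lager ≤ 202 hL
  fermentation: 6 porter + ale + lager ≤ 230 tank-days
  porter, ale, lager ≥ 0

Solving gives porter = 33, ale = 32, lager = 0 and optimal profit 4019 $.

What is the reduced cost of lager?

-6

At the optimum: bottling uses 262 of 262 (binding); water uses 196 of 202 (slack = 6); fermentation uses 230 of 230 (binding).
By complementary slackness, y = 0 for the non-binding constraint.
The binding rows give the dual system: 6·y_bottling + 6·y_fermentation = 99 and 2·y_bottling + 1·y_fermentation = 23.5.
Solving: y_bottling = 7, y_fermentation = 9.5.
Reduced cost of lager: c₃ − yᵀa₃ = 31.5 − (7·4 + 9.5·1) = 31.5 − 37.5 = -6.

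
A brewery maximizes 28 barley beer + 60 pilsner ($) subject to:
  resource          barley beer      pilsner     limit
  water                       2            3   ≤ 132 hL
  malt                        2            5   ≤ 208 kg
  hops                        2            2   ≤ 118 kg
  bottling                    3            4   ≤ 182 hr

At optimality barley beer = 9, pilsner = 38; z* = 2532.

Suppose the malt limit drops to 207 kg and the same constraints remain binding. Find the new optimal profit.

2523

Binding: water and malt. Non-binding: hops (24 unused), bottling (3 unused).
Since hops, bottling are not tight, their duals are 0.
The binding rows give the dual system: 2·y_water + 2·y_malt = 28 and 3·y_water + 5·y_malt = 60.
This yields shadow prices y_water = 5, y_malt = 9.
Δz = y_malt·Δb = 9 × (-1) = -9, so new z* = 2532 − 9 = 2523.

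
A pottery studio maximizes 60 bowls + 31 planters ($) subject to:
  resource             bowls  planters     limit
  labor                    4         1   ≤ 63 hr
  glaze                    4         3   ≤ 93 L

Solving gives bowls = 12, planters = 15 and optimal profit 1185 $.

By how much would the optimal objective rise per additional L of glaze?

At the optimum: labor uses 63 of 63 (binding); glaze uses 93 of 93 (binding).
Dual feasibility on the basic columns requires 4·y_labor + 4·y_glaze = 60, 1·y_labor + 3·y_glaze = 31.
Solving: y_labor = 7, y_glaze = 8.
Shadow price of glaze = 8.

8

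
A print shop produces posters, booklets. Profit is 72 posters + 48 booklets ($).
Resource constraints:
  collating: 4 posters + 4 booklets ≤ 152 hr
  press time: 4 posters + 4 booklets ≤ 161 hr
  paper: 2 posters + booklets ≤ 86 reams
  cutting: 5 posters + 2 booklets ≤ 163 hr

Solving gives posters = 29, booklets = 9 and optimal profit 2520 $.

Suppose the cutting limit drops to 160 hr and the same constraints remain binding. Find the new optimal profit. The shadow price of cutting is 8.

2496

Δb = -3, so new z* = 2520 + (8)·(-3) = 2520 − 24 = 2496.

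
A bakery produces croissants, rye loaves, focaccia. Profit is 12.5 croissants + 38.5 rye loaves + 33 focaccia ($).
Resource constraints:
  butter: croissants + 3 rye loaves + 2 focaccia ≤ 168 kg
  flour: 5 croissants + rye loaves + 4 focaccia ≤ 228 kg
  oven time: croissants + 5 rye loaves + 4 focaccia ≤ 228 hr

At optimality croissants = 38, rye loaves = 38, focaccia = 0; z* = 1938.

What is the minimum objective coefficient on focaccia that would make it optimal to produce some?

34

Check each constraint at x*: butter 152/168 (slack 16); flour 228/228 (tight); oven time 228/228 (tight).
By complementary slackness, y = 0 for the non-binding constraint.
From A_Bᵀ y = c: 5·y_flour + 1·y_oven time = 12.5; 1·y_flour + 5·y_oven time = 38.5.
This yields shadow prices y_flour = 1, y_oven time = 7.5.
focaccia enters the basis when its profit ≥ yᵀa₃ = 1·4 + 7.5·4 = 34.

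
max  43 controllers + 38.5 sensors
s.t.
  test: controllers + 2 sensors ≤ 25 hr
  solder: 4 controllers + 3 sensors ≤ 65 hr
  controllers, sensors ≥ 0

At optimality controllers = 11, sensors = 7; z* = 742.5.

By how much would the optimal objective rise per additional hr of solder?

9.5

Check each constraint at x*: test 25/25 (tight); solder 65/65 (tight).
Dual feasibility on the basic columns requires 1·y_test + 4·y_solder = 43, 2·y_test + 3·y_solder = 38.5.
→ y_test = 5 and y_solder = 9.5.
Shadow price of solder = 9.5.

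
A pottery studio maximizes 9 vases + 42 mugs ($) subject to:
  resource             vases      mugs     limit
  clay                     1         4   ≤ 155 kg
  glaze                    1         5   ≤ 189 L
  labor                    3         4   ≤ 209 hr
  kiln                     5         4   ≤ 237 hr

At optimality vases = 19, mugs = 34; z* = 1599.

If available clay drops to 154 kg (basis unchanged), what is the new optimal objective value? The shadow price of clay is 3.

Δb = -1, so new z* = 1599 + (3)·(-1) = 1599 − 3 = 1596.

1596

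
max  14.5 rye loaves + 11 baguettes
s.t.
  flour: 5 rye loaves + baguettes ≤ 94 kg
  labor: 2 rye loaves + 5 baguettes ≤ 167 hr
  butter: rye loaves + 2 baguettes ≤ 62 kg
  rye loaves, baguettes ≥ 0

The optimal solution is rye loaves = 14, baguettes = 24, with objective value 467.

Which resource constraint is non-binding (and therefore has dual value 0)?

labor

flour: 94/94 (binding)
labor: 148/167 (slack 19)
butter: 62/62 (binding)
By complementary slackness, a constraint with positive slack has shadow price 0 → labor.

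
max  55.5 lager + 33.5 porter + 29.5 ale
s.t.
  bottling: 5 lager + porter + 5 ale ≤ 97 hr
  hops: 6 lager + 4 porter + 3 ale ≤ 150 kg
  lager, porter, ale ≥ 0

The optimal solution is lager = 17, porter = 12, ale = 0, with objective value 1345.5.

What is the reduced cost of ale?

Check each constraint at x*: bottling 97/97 (tight); hops 150/150 (tight).
Dual feasibility on the basic columns requires 5·y_bottling + 6·y_hops = 55.5, 1·y_bottling + 4·y_hops = 33.5.
Solving: y_bottling = 1.5, y_hops = 8.
Reduced cost of ale: c₃ − yᵀa₃ = 29.5 − (1.5·5 + 8·3) = 29.5 − 31.5 = -2.

-2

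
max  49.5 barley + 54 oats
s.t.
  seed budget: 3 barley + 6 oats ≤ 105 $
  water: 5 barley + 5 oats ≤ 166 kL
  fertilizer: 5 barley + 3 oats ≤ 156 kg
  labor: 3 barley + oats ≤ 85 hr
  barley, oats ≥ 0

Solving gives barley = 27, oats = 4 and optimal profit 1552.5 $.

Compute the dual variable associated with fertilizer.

Check each constraint at x*: seed budget 105/105 (tight); water 155/166 (slack 11); fertilizer 147/156 (slack 9); labor 85/85 (tight).
By complementary slackness, y = 0 for the non-binding constraints.
From A_Bᵀ y = c: 3·y_seed budget + 3·y_labor = 49.5; 6·y_seed budget + 1·y_labor = 54.
→ y_seed budget = 7.5 and y_labor = 9.
Shadow price of fertilizer = 0.

0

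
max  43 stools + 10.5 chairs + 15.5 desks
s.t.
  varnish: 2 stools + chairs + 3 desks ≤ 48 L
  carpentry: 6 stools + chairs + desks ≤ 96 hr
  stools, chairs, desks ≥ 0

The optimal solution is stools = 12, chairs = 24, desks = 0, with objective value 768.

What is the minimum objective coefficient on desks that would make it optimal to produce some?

20.5

Both varnish and carpentry are binding at x*.
The binding rows give the dual system: 2·y_varnish + 6·y_carpentry = 43 and 1·y_varnish + 1·y_carpentry = 10.5.
Solving: y_varnish = 5, y_carpentry = 5.5.
desks enters the basis when its profit ≥ yᵀa₃ = 5·3 + 5.5·1 = 20.5.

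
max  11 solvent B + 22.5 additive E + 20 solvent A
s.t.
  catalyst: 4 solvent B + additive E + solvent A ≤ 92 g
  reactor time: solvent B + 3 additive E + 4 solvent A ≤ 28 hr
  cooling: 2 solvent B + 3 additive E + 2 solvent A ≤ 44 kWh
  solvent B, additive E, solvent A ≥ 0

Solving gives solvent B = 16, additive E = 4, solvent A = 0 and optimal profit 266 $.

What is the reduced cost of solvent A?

-3

At the optimum: catalyst uses 68 of 92 (slack = 24); reactor time uses 28 of 28 (binding); cooling uses 44 of 44 (binding).
By complementary slackness, y = 0 for the non-binding constraint.
From A_Bᵀ y = c: 1·y_reactor time + 2·y_cooling = 11; 3·y_reactor time + 3·y_cooling = 22.5.
→ y_reactor time = 4 and y_cooling = 3.5.
Reduced cost of solvent A: c₃ − yᵀa₃ = 20 − (4·4 + 3.5·2) = 20 − 23 = -3.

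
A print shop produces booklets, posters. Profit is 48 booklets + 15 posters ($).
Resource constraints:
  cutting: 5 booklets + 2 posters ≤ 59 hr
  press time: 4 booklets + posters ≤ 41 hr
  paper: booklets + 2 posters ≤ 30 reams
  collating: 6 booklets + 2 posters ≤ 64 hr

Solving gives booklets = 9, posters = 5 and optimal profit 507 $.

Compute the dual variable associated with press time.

3

Check each constraint at x*: cutting 55/59 (slack 4); press time 41/41 (tight); paper 19/30 (slack 11); collating 64/64 (tight).
Since cutting, paper are not tight, their duals are 0.
From A_Bᵀ y = c: 4·y_press time + 6·y_collating = 48; 1·y_press time + 2·y_collating = 15.
This yields shadow prices y_press time = 3, y_collating = 6.
Shadow price of press time = 3.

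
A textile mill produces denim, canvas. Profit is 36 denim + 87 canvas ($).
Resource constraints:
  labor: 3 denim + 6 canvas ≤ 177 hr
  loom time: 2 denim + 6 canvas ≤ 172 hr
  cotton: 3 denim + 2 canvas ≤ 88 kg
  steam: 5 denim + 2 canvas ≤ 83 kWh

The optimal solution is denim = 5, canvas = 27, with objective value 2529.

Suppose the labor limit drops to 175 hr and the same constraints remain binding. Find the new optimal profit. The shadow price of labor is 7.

2515

Δb = -2, so new z* = 2529 + (7)·(-2) = 2529 − 14 = 2515.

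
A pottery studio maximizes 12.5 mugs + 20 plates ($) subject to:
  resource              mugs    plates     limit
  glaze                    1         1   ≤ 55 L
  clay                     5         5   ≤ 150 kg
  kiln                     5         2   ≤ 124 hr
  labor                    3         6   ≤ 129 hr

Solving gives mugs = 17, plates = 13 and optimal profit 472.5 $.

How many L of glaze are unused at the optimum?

25

glaze used = 1·17 + 1·13 = 30; slack = 55 − 30 = 25.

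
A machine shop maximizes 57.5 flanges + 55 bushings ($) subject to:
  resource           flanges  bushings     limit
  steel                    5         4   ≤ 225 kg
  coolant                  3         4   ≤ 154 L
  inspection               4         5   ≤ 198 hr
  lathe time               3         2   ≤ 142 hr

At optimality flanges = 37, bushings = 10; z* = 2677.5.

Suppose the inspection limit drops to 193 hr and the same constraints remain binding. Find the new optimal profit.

Binding: steel and inspection. Non-binding: coolant (3 unused), lathe time (11 unused).
Since coolant, lathe time are not tight, their duals are 0.
From A_Bᵀ y = c: 5·y_steel + 4·y_inspection = 57.5; 4·y_steel + 5·y_inspection = 55.
This yields shadow prices y_steel = 7.5, y_inspection = 5.
Δz = y_inspection·Δb = 5 × (-5) = -25, so new z* = 2677.5 − 25 = 2652.5.

2652.5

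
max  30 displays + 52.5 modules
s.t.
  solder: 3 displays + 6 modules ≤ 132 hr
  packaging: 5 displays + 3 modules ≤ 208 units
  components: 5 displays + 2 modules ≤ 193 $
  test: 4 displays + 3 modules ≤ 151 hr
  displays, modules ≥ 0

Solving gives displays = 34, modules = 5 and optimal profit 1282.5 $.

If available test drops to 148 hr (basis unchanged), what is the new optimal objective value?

1278

At the optimum: solder uses 132 of 132 (binding); packaging uses 185 of 208 (slack = 23); components uses 180 of 193 (slack = 13); test uses 151 of 151 (binding).
Slack constraints have shadow price 0 (complementary slackness).
Dual feasibility on the basic columns requires 3·y_solder + 4·y_test = 30, 6·y_solder + 3·y_test = 52.5.
→ y_solder = 8 and y_test = 1.5.
Δz = y_test·Δb = 1.5 × (-3) = -4.5, so new z* = 1282.5 − 4.5 = 1278.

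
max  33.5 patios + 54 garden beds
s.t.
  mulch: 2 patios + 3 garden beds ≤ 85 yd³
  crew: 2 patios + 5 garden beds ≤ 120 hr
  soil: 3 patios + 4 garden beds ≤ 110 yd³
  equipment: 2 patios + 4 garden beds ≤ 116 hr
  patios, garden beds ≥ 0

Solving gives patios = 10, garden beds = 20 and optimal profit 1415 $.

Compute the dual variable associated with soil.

Binding: crew and soil. Non-binding: mulch (5 unused), equipment (16 unused).
By complementary slackness, y = 0 for the non-binding constraints.
Dual feasibility on the basic columns requires 2·y_crew + 3·y_soil = 33.5, 5·y_crew + 4·y_soil = 54.
This yields shadow prices y_crew = 4, y_soil = 8.5.
Shadow price of soil = 8.5.

8.5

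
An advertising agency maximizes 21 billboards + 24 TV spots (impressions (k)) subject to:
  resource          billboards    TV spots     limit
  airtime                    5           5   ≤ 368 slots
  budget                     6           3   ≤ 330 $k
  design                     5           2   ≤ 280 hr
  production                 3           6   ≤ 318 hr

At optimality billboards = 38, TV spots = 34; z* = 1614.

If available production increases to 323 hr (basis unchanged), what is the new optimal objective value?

1629

Check each constraint at x*: airtime 360/368 (slack 8); budget 330/330 (tight); design 258/280 (slack 22); production 318/318 (tight).
Since airtime, design are not tight, their duals are 0.
Dual feasibility on the basic columns requires 6·y_budget + 3·y_production = 21, 3·y_budget + 6·y_production = 24.
→ y_budget = 2 and y_production = 3.
Δz = y_production·Δb = 3 × (5) = 15, so new z* = 1614 + 15 = 1629.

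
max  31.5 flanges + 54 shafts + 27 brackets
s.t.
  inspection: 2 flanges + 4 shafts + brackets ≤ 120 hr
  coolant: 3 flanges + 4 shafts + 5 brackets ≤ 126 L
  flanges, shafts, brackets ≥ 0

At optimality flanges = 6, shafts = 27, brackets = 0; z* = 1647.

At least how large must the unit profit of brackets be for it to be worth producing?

31.5

Both inspection and coolant are binding at x*.
From A_Bᵀ y = c: 2·y_inspection + 3·y_coolant = 31.5; 4·y_inspection + 4·y_coolant = 54.
Solving: y_inspection = 9, y_coolant = 4.5.
brackets enters the basis when its profit ≥ yᵀa₃ = 9·1 + 4.5·5 = 31.5.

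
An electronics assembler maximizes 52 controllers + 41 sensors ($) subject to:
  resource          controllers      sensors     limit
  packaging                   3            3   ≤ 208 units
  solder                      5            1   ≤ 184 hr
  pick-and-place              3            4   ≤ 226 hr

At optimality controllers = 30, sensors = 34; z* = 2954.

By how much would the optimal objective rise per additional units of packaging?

0

At the optimum: packaging uses 192 of 208 (slack = 16); solder uses 184 of 184 (binding); pick-and-place uses 226 of 226 (binding).
Slack constraints have shadow price 0 (complementary slackness).
Dual feasibility on the basic columns requires 5·y_solder + 3·y_pick-and-place = 52, 1·y_solder + 4·y_pick-and-place = 41.
→ y_solder = 5 and y_pick-and-place = 9.
Shadow price of packaging = 0.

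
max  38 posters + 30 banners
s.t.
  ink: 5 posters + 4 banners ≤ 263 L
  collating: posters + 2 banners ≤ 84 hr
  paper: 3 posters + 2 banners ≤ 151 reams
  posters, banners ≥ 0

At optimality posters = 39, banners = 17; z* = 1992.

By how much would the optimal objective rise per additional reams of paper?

1

At the optimum: ink uses 263 of 263 (binding); collating uses 73 of 84 (slack = 11); paper uses 151 of 151 (binding).
By complementary slackness, y = 0 for the non-binding constraint.
From A_Bᵀ y = c: 5·y_ink + 3·y_paper = 38; 4·y_ink + 2·y_paper = 30.
→ y_ink = 7 and y_paper = 1.
Shadow price of paper = 1.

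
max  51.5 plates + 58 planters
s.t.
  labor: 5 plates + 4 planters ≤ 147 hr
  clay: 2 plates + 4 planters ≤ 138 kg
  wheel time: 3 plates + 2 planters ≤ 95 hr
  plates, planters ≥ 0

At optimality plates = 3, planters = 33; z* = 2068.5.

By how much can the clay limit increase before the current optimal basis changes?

9

Binding constraints: labor, clay. The basis is B = [[5,4],[2,4]] with det 12.
Per unit increase in clay, x* moves by d = (-0.3333, 0.4167).
The basis stays optimal until plates reaches 0; allowable increase = 9 kg.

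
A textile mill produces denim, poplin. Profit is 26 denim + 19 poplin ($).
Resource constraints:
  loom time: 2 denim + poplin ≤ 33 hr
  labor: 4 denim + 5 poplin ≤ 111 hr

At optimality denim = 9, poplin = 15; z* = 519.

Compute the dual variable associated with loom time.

9

Both loom time and labor are binding at x*.
From A_Bᵀ y = c: 2·y_loom time + 4·y_labor = 26; 1·y_loom time + 5·y_labor = 19.
This yields shadow prices y_loom time = 9, y_labor = 2.
Shadow price of loom time = 9.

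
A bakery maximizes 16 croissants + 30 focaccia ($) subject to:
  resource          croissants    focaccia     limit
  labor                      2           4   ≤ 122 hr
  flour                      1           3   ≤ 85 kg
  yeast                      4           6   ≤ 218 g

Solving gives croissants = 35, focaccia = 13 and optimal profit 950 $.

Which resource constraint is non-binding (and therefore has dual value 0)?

flour

labor: 122/122 (binding)
flour: 74/85 (slack 11)
yeast: 218/218 (binding)
By complementary slackness, a constraint with positive slack has shadow price 0 → flour.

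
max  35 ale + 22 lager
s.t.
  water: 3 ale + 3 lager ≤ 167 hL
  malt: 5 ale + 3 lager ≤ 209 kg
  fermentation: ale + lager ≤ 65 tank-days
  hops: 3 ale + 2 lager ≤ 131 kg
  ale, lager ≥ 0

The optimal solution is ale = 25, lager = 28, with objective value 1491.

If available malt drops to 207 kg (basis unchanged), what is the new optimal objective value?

1483

Check each constraint at x*: water 159/167 (slack 8); malt 209/209 (tight); fermentation 53/65 (slack 12); hops 131/131 (tight).
By complementary slackness, y = 0 for the non-binding constraints.
The binding rows give the dual system: 5·y_malt + 3·y_hops = 35 and 3·y_malt + 2·y_hops = 22.
This yields shadow prices y_malt = 4, y_hops = 5.
Δz = y_malt·Δb = 4 × (-2) = -8, so new z* = 1491 − 8 = 1483.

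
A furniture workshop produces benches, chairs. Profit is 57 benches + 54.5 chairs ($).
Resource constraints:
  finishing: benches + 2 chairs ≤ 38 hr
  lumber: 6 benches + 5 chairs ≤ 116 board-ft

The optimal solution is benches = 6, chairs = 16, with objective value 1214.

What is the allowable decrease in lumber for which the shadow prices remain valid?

21

Binding constraints: finishing, lumber. The basis is B = [[1,2],[6,5]] with det -7.
Per unit decrease in lumber, x* moves by d = (-0.2857, 0.1429).
The basis stays optimal until benches reaches 0; allowable decrease = 21 board-ft.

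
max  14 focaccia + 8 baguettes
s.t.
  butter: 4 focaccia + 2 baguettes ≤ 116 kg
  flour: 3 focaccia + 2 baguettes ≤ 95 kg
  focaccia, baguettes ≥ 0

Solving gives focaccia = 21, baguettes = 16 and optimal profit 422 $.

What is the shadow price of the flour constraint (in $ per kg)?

2

At the optimum: butter uses 116 of 116 (binding); flour uses 95 of 95 (binding).
Dual feasibility on the basic columns requires 4·y_butter + 3·y_flour = 14, 2·y_butter + 2·y_flour = 8.
This yields shadow prices y_butter = 2, y_flour = 2.
Shadow price of flour = 2.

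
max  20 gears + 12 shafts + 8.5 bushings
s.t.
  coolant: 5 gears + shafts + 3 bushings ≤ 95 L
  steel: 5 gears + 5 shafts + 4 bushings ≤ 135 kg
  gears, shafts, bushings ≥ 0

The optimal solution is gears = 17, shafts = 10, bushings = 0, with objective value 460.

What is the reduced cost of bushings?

-5.5

At the optimum: coolant uses 95 of 95 (binding); steel uses 135 of 135 (binding).
From A_Bᵀ y = c: 5·y_coolant + 5·y_steel = 20; 1·y_coolant + 5·y_steel = 12.
Solving: y_coolant = 2, y_steel = 2.
Reduced cost of bushings: c₃ − yᵀa₃ = 8.5 − (2·3 + 2·4) = 8.5 − 14 = -5.5.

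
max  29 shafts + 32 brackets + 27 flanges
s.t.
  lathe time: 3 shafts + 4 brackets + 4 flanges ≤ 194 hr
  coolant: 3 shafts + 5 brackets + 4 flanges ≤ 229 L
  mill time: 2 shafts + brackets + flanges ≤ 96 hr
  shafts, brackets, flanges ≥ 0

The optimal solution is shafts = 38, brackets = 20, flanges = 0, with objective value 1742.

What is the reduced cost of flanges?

-5

At the optimum: lathe time uses 194 of 194 (binding); coolant uses 214 of 229 (slack = 15); mill time uses 96 of 96 (binding).
By complementary slackness, y = 0 for the non-binding constraint.
From A_Bᵀ y = c: 3·y_lathe time + 2·y_mill time = 29; 4·y_lathe time + 1·y_mill time = 32.
→ y_lathe time = 7 and y_mill time = 4.
Reduced cost of flanges: c₃ − yᵀa₃ = 27 − (7·4 + 4·1) = 27 − 32 = -5.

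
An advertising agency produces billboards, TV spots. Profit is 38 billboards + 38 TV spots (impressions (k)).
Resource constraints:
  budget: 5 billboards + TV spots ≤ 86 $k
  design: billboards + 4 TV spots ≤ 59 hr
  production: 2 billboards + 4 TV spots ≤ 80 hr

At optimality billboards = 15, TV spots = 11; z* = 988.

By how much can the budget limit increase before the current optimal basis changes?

28.5

Binding constraints: budget, design. The basis is B = [[5,1],[1,4]] with det 19.
Per unit increase in budget, x* moves by d = (0.2105, -0.0526).
The basis stays optimal until production becomes binding; allowable increase = 28.5 $k.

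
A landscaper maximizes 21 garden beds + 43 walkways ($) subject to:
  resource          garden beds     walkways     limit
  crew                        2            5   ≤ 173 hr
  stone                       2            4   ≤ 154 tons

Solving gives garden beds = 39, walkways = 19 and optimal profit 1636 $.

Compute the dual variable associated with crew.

1

At the optimum: crew uses 173 of 173 (binding); stone uses 154 of 154 (binding).
The binding rows give the dual system: 2·y_crew + 2·y_stone = 21 and 5·y_crew + 4·y_stone = 43.
Solving: y_crew = 1, y_stone = 9.5.
Shadow price of crew = 1.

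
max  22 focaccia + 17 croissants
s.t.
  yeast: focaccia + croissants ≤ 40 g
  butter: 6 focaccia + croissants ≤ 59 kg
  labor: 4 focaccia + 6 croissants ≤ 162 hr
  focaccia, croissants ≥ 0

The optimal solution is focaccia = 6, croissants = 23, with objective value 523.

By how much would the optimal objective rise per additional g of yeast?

Check each constraint at x*: yeast 29/40 (slack 11); butter 59/59 (tight); labor 162/162 (tight).
Slack constraints have shadow price 0 (complementary slackness).
Dual feasibility on the basic columns requires 6·y_butter + 4·y_labor = 22, 1·y_butter + 6·y_labor = 17.
→ y_butter = 2 and y_labor = 2.5.
Shadow price of yeast = 0.

0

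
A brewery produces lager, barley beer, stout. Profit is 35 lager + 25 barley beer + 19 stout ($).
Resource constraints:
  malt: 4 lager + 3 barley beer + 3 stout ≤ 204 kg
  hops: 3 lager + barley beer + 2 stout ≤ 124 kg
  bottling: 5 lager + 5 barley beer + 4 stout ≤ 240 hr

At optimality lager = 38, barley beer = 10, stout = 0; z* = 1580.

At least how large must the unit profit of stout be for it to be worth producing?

26

Binding: hops and bottling. Non-binding: malt (22 unused).
Since malt is not tight, its dual is 0.
The binding rows give the dual system: 3·y_hops + 5·y_bottling = 35 and 1·y_hops + 5·y_bottling = 25.
This yields shadow prices y_hops = 5, y_bottling = 4.
stout enters the basis when its profit ≥ yᵀa₃ = 5·2 + 4·4 = 26.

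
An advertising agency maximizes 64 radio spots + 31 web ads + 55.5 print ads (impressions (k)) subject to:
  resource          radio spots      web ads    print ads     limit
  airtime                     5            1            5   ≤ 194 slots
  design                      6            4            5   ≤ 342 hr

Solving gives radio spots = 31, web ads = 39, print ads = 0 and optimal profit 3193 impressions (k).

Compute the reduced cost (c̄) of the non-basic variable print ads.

Check each constraint at x*: airtime 194/194 (tight); design 342/342 (tight).
The binding rows give the dual system: 5·y_airtime + 6·y_design = 64 and 1·y_airtime + 4·y_design = 31.
This yields shadow prices y_airtime = 5, y_design = 6.5.
Reduced cost of print ads: c₃ − yᵀa₃ = 55.5 − (5·5 + 6.5·5) = 55.5 − 57.5 = -2.

-2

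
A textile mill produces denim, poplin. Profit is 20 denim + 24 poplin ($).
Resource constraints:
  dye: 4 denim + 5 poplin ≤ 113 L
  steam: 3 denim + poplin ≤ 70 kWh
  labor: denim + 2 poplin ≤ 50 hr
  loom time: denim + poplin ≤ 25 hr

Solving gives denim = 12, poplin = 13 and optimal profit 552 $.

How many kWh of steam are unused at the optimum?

steam used = 3·12 + 1·13 = 49; slack = 70 − 49 = 21.

21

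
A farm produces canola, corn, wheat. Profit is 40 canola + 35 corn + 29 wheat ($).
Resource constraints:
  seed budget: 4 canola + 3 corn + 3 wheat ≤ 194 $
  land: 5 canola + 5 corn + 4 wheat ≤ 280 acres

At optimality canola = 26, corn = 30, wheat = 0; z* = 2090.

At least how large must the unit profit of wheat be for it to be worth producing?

31

Both seed budget and land are binding at x*.
From A_Bᵀ y = c: 4·y_seed budget + 5·y_land = 40; 3·y_seed budget + 5·y_land = 35.
→ y_seed budget = 5 and y_land = 4.
wheat enters the basis when its profit ≥ yᵀa₃ = 5·3 + 4·4 = 31.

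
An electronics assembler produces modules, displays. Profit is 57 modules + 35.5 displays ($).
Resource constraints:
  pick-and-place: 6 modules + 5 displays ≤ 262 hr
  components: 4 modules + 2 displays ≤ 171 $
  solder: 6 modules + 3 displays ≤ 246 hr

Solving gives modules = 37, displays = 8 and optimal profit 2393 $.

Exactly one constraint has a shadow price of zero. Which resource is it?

pick-and-place: 262/262 (binding)
components: 164/171 (slack 7)
solder: 246/246 (binding)
By complementary slackness, a constraint with positive slack has shadow price 0 → components.

components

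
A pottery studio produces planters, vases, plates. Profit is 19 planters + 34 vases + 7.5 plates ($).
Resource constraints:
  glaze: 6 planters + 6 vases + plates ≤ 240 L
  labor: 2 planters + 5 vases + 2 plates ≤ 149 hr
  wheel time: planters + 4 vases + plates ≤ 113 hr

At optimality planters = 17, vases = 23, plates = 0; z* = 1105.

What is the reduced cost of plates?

-4

At the optimum: glaze uses 240 of 240 (binding); labor uses 149 of 149 (binding); wheel time uses 109 of 113 (slack = 4).
Since wheel time is not tight, its dual is 0.
The binding rows give the dual system: 6·y_glaze + 2·y_labor = 19 and 6·y_glaze + 5·y_labor = 34.
→ y_glaze = 1.5 and y_labor = 5.
Reduced cost of plates: c₃ − yᵀa₃ = 7.5 − (1.5·1 + 5·2) = 7.5 − 11.5 = -4.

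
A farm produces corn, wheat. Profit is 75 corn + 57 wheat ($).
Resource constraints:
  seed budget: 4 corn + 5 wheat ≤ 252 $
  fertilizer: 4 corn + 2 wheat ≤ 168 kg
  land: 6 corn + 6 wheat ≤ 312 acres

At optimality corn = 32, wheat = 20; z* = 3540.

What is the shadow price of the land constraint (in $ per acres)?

Binding: fertilizer and land. Non-binding: seed budget (24 unused).
Slack constraints have shadow price 0 (complementary slackness).
From A_Bᵀ y = c: 4·y_fertilizer + 6·y_land = 75; 2·y_fertilizer + 6·y_land = 57.
Solving: y_fertilizer = 9, y_land = 6.5.
Shadow price of land = 6.5.

6.5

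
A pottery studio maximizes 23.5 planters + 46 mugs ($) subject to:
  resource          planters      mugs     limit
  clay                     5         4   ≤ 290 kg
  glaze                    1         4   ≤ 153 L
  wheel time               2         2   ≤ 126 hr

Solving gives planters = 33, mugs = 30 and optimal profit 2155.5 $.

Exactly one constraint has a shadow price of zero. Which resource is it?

clay

clay: 285/290 (slack 5)
glaze: 153/153 (binding)
wheel time: 126/126 (binding)
By complementary slackness, a constraint with positive slack has shadow price 0 → clay.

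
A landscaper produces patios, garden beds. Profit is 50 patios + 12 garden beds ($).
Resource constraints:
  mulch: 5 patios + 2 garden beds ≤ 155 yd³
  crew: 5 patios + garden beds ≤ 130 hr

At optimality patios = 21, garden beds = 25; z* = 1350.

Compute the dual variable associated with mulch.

Both mulch and crew are binding at x*.
Dual feasibility on the basic columns requires 5·y_mulch + 5·y_crew = 50, 2·y_mulch + 1·y_crew = 12.
This yields shadow prices y_mulch = 2, y_crew = 8.
Shadow price of mulch = 2.

2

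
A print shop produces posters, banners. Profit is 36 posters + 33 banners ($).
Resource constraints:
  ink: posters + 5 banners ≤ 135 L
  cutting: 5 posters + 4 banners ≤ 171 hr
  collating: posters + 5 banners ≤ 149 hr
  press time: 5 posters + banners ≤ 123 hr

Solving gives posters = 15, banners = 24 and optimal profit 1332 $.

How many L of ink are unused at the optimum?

ink used = 1·15 + 5·24 = 135; slack = 135 − 135 = 0.

0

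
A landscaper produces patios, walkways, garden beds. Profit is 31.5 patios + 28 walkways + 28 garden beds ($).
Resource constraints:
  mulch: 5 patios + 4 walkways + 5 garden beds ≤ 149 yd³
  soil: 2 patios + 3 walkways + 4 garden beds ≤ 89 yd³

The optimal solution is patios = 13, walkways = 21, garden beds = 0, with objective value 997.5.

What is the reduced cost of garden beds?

-7.5

Both mulch and soil are binding at x*.
The binding rows give the dual system: 5·y_mulch + 2·y_soil = 31.5 and 4·y_mulch + 3·y_soil = 28.
→ y_mulch = 5.5 and y_soil = 2.
Reduced cost of garden beds: c₃ − yᵀa₃ = 28 − (5.5·5 + 2·4) = 28 − 35.5 = -7.5.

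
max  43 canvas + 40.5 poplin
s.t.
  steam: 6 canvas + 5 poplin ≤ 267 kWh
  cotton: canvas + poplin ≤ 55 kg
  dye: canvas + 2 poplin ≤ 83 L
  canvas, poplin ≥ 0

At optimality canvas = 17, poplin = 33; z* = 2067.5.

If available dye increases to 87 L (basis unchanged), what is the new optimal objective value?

Binding: steam and dye. Non-binding: cotton (5 unused).
Since cotton is not tight, its dual is 0.
From A_Bᵀ y = c: 6·y_steam + 1·y_dye = 43; 5·y_steam + 2·y_dye = 40.5.
→ y_steam = 6.5 and y_dye = 4.
Δz = y_dye·Δb = 4 × (4) = 16, so new z* = 2067.5 + 16 = 2083.5.

2083.5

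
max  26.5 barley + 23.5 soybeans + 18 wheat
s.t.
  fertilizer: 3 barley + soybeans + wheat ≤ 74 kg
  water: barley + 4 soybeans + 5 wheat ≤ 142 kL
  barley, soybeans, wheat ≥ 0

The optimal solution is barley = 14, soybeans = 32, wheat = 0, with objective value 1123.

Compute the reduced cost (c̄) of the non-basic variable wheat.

Both fertilizer and water are binding at x*.
Dual feasibility on the basic columns requires 3·y_fertilizer + 1·y_water = 26.5, 1·y_fertilizer + 4·y_water = 23.5.
This yields shadow prices y_fertilizer = 7.5, y_water = 4.
Reduced cost of wheat: c₃ − yᵀa₃ = 18 − (7.5·1 + 4·5) = 18 − 27.5 = -9.5.

-9.5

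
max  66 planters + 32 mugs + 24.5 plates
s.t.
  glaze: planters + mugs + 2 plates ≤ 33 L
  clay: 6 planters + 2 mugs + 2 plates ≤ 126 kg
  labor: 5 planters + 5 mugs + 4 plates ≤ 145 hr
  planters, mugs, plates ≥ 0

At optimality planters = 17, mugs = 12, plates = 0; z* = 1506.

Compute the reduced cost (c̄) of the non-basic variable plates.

Check each constraint at x*: glaze 29/33 (slack 4); clay 126/126 (tight); labor 145/145 (tight).
Slack constraints have shadow price 0 (complementary slackness).
The binding rows give the dual system: 6·y_clay + 5·y_labor = 66 and 2·y_clay + 5·y_labor = 32.
This yields shadow prices y_clay = 8.5, y_labor = 3.
Reduced cost of plates: c₃ − yᵀa₃ = 24.5 − (8.5·2 + 3·4) = 24.5 − 29 = -4.5.

-4.5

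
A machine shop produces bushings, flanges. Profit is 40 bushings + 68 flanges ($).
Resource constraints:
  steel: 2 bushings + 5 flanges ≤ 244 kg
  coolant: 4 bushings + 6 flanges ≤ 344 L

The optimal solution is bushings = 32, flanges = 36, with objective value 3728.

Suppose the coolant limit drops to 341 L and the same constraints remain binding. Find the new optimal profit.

3704

At the optimum: steel uses 244 of 244 (binding); coolant uses 344 of 344 (binding).
From A_Bᵀ y = c: 2·y_steel + 4·y_coolant = 40; 5·y_steel + 6·y_coolant = 68.
→ y_steel = 4 and y_coolant = 8.
Δz = y_coolant·Δb = 8 × (-3) = -24, so new z* = 3728 − 24 = 3704.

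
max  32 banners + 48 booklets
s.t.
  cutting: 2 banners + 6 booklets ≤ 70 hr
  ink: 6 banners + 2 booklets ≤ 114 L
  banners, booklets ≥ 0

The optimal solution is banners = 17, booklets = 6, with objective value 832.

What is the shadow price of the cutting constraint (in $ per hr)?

7

Check each constraint at x*: cutting 70/70 (tight); ink 114/114 (tight).
Dual feasibility on the basic columns requires 2·y_cutting + 6·y_ink = 32, 6·y_cutting + 2·y_ink = 48.
Solving: y_cutting = 7, y_ink = 3.
Shadow price of cutting = 7.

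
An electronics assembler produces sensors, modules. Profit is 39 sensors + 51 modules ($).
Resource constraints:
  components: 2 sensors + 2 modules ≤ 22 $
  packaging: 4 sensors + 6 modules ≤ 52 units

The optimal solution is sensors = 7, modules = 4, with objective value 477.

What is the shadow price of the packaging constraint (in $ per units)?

At the optimum: components uses 22 of 22 (binding); packaging uses 52 of 52 (binding).
The binding rows give the dual system: 2·y_components + 4·y_packaging = 39 and 2·y_components + 6·y_packaging = 51.
Solving: y_components = 7.5, y_packaging = 6.
Shadow price of packaging = 6.

6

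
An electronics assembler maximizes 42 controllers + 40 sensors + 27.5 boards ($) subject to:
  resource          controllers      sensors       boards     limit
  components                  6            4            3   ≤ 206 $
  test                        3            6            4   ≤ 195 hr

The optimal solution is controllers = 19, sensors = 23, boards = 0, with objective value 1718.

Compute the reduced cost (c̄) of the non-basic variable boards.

At the optimum: components uses 206 of 206 (binding); test uses 195 of 195 (binding).
From A_Bᵀ y = c: 6·y_components + 3·y_test = 42; 4·y_components + 6·y_test = 40.
Solving: y_components = 5.5, y_test = 3.
Reduced cost of boards: c₃ − yᵀa₃ = 27.5 − (5.5·3 + 3·4) = 27.5 − 28.5 = -1.

-1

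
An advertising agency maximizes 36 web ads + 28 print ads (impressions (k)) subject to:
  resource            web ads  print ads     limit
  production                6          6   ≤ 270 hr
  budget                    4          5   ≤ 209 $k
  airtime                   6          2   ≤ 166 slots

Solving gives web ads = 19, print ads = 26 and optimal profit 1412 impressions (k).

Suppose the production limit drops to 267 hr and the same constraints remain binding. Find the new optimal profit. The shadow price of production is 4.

1400

Δb = -3, so new z* = 1412 + (4)·(-3) = 1412 − 12 = 1400.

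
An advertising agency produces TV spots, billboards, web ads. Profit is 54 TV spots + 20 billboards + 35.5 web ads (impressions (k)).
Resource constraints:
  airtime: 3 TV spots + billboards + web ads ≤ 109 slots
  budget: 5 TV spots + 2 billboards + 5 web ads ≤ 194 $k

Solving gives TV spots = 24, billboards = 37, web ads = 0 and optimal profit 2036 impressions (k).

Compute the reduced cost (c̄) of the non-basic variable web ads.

-2.5

At the optimum: airtime uses 109 of 109 (binding); budget uses 194 of 194 (binding).
From A_Bᵀ y = c: 3·y_airtime + 5·y_budget = 54; 1·y_airtime + 2·y_budget = 20.
Solving: y_airtime = 8, y_budget = 6.
Reduced cost of web ads: c₃ − yᵀa₃ = 35.5 − (8·1 + 6·5) = 35.5 − 38 = -2.5.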